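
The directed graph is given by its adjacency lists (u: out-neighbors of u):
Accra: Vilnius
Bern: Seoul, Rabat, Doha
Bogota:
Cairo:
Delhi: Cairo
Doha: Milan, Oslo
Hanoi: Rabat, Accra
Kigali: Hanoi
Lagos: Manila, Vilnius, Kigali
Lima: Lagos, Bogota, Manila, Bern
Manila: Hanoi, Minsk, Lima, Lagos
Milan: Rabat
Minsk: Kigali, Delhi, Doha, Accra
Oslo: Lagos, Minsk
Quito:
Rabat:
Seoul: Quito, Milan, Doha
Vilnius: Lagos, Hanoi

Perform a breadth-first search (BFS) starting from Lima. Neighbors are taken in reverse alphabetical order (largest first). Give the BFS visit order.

Lima → Manila → Lagos → Bogota → Bern → Minsk → Hanoi → Vilnius → Kigali → Seoul → Rabat → Doha → Delhi → Accra → Quito → Milan → Oslo → Cairo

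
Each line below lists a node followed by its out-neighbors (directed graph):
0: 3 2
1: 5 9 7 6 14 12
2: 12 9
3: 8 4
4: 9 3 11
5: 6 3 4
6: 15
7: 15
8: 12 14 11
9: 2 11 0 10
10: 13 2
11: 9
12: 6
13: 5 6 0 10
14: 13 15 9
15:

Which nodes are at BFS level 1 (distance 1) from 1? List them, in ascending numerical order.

5, 6, 7, 9, 12, 14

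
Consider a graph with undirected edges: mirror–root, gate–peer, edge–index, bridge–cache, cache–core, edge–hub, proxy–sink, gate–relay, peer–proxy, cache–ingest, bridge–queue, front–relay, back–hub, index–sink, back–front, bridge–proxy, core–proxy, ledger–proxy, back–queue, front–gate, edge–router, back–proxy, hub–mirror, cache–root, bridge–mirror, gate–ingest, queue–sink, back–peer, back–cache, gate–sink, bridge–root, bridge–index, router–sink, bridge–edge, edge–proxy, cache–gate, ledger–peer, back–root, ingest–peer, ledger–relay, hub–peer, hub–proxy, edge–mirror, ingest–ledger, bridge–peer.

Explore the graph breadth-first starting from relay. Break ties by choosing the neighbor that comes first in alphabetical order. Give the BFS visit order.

relay -> front -> gate -> ledger -> back -> cache -> ingest -> peer -> sink -> proxy -> hub -> queue -> root -> bridge -> core -> index -> router -> edge -> mirror

Visit relay; enqueue front, gate, ledger → queue [front, gate, ledger]
Visit front; enqueue back → queue [gate, ledger, back]
Visit gate; enqueue cache, ingest, peer, sink → queue [ledger, back, cache, ingest, peer, sink]
Visit ledger; enqueue proxy → queue [back, cache, ingest, peer, sink, proxy]
Visit back; enqueue hub, queue, root → queue [cache, ingest, peer, sink, proxy, hub, queue, root]
Visit cache; enqueue bridge, core → queue [ingest, peer, sink, proxy, hub, queue, root, bridge, core]
Visit ingest → queue [peer, sink, proxy, hub, queue, root, bridge, core]
Visit peer → queue [sink, proxy, hub, queue, root, bridge, core]
Visit sink; enqueue index, router → queue [proxy, hub, queue, root, bridge, core, index, router]
Visit proxy; enqueue edge → queue [hub, queue, root, bridge, core, index, router, edge]
Visit hub; enqueue mirror → queue [queue, root, bridge, core, index, router, edge, mirror]
Visit queue → queue [root, bridge, core, index, router, edge, mirror]
Visit root → queue [bridge, core, index, router, edge, mirror]
Visit bridge → queue [core, index, router, edge, mirror]
Visit core → queue [index, router, edge, mirror]
Visit index → queue [router, edge, mirror]
Visit router → queue [edge, mirror]
Visit edge → queue [mirror]
Visit mirror → queue []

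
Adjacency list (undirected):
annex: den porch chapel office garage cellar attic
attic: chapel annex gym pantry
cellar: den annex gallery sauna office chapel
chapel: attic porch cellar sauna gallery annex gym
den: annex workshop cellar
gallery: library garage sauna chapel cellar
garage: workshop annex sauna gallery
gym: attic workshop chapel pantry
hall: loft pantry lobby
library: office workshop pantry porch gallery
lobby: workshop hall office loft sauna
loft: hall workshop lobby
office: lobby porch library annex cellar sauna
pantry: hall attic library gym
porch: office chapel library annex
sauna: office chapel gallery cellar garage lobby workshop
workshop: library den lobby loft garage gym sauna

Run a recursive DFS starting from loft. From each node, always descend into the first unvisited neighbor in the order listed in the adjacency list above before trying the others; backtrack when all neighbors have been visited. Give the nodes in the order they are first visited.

loft -> hall -> pantry -> attic -> chapel -> porch -> office -> lobby -> workshop -> library -> gallery -> garage -> annex -> den -> cellar -> sauna -> gym

Visit loft
loft → hall
hall → pantry
pantry → attic
attic → chapel
chapel → porch
porch → office
office → lobby
lobby → workshop
workshop → library
library → gallery
gallery → garage
garage → annex
annex → den
den → cellar
cellar → sauna
workshop → gym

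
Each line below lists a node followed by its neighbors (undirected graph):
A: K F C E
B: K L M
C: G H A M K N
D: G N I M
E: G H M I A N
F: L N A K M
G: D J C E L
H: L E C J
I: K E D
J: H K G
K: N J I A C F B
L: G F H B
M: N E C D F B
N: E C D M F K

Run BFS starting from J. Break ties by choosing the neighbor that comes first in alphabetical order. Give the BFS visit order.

J, G, H, K, C, D, E, L, A, B, F, I, N, M

Visit J; enqueue G, H, K → queue [G, H, K]
Visit G; enqueue C, D, E, L → queue [H, K, C, D, E, L]
Visit H → queue [K, C, D, E, L]
Visit K; enqueue A, B, F, I, N → queue [C, D, E, L, A, B, F, I, N]
Visit C; enqueue M → queue [D, E, L, A, B, F, I, N, M]
Visit D → queue [E, L, A, B, F, I, N, M]
Visit E → queue [L, A, B, F, I, N, M]
Visit L → queue [A, B, F, I, N, M]
Visit A → queue [B, F, I, N, M]
Visit B → queue [F, I, N, M]
Visit F → queue [I, N, M]
Visit I → queue [N, M]
Visit N → queue [M]
Visit M → queue []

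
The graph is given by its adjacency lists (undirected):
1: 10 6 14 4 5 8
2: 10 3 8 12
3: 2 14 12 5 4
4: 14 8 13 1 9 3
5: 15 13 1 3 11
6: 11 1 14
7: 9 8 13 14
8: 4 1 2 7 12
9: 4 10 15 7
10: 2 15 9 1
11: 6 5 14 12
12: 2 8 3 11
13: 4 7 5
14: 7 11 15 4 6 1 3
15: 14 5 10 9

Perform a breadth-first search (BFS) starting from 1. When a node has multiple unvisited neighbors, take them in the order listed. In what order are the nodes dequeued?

Visit 1; enqueue 10, 6, 14, 4, 5, 8 → queue [10, 6, 14, 4, 5, 8]
Visit 10; enqueue 2, 15, 9 → queue [6, 14, 4, 5, 8, 2, 15, 9]
Visit 6; enqueue 11 → queue [14, 4, 5, 8, 2, 15, 9, 11]
Visit 14; enqueue 7, 3 → queue [4, 5, 8, 2, 15, 9, 11, 7, 3]
Visit 4; enqueue 13 → queue [5, 8, 2, 15, 9, 11, 7, 3, 13]
Visit 5 → queue [8, 2, 15, 9, 11, 7, 3, 13]
Visit 8; enqueue 12 → queue [2, 15, 9, 11, 7, 3, 13, 12]
Visit 2 → queue [15, 9, 11, 7, 3, 13, 12]
Visit 15 → queue [9, 11, 7, 3, 13, 12]
Visit 9 → queue [11, 7, 3, 13, 12]
Visit 11 → queue [7, 3, 13, 12]
Visit 7 → queue [3, 13, 12]
Visit 3 → queue [13, 12]
Visit 13 → queue [12]
Visit 12 → queue []

1 10 6 14 4 5 8 2 15 9 11 7 3 13 12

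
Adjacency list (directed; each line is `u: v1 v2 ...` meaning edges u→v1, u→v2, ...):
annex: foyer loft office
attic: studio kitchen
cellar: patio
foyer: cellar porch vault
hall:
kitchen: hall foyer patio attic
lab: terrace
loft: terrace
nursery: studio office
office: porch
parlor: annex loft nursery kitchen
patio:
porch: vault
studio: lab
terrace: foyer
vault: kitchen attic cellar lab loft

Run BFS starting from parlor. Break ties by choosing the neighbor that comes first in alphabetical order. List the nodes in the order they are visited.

Visit parlor; enqueue annex, kitchen, loft, nursery → queue [annex, kitchen, loft, nursery]
Visit annex; enqueue foyer, office → queue [kitchen, loft, nursery, foyer, office]
Visit kitchen; enqueue attic, hall, patio → queue [loft, nursery, foyer, office, attic, hall, patio]
Visit loft; enqueue terrace → queue [nursery, foyer, office, attic, hall, patio, terrace]
Visit nursery; enqueue studio → queue [foyer, office, attic, hall, patio, terrace, studio]
Visit foyer; enqueue cellar, porch, vault → queue [office, attic, hall, patio, terrace, studio, cellar, porch, vault]
Visit office → queue [attic, hall, patio, terrace, studio, cellar, porch, vault]
Visit attic → queue [hall, patio, terrace, studio, cellar, porch, vault]
Visit hall → queue [patio, terrace, studio, cellar, porch, vault]
Visit patio → queue [terrace, studio, cellar, porch, vault]
Visit terrace → queue [studio, cellar, porch, vault]
Visit studio; enqueue lab → queue [cellar, porch, vault, lab]
Visit cellar → queue [porch, vault, lab]
Visit porch → queue [vault, lab]
Visit vault → queue [lab]
Visit lab → queue []

parlor, annex, kitchen, loft, nursery, foyer, office, attic, hall, patio, terrace, studio, cellar, porch, vault, lab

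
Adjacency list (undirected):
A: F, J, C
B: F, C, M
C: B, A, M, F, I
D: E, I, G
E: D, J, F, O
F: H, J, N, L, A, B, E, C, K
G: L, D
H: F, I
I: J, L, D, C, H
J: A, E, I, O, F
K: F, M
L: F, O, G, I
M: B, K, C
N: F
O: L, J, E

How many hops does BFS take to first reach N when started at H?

2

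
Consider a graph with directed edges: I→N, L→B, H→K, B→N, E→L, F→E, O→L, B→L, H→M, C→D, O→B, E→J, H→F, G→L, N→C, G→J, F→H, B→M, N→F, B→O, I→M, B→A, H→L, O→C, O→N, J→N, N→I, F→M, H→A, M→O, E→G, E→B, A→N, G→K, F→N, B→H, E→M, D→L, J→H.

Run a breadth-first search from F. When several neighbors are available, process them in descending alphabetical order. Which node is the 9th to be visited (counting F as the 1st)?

Visit F; enqueue N, M, H, E → queue [N, M, H, E]
Visit N; enqueue I, C → queue [M, H, E, I, C]
Visit M; enqueue O → queue [H, E, I, C, O]
Visit H; enqueue L, K, A → queue [E, I, C, O, L, K, A]
Visit E; enqueue J, G, B → queue [I, C, O, L, K, A, J, G, B]
Visit I → queue [C, O, L, K, A, J, G, B]
Visit C; enqueue D → queue [O, L, K, A, J, G, B, D]
Visit O → queue [L, K, A, J, G, B, D]
Visit L → queue [K, A, J, G, B, D]
Visit K → queue [A, J, G, B, D]
Visit A → queue [J, G, B, D]
Visit J → queue [G, B, D]
Visit G → queue [B, D]
Visit B → queue [D]
Visit D → queue []

Visit order: F, N, M, H, E, I, C, O, L, K, A, J, G, B, D

L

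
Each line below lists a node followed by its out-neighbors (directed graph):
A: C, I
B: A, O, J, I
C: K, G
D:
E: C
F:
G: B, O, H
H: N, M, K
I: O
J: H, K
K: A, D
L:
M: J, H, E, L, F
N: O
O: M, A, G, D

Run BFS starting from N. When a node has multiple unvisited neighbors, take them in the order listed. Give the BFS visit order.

N, O, M, A, G, D, J, H, E, L, F, C, I, B, K

Visit N; enqueue O → queue [O]
Visit O; enqueue M, A, G, D → queue [M, A, G, D]
Visit M; enqueue J, H, E, L, F → queue [A, G, D, J, H, E, L, F]
Visit A; enqueue C, I → queue [G, D, J, H, E, L, F, C, I]
Visit G; enqueue B → queue [D, J, H, E, L, F, C, I, B]
Visit D → queue [J, H, E, L, F, C, I, B]
Visit J; enqueue K → queue [H, E, L, F, C, I, B, K]
Visit H → queue [E, L, F, C, I, B, K]
Visit E → queue [L, F, C, I, B, K]
Visit L → queue [F, C, I, B, K]
Visit F → queue [C, I, B, K]
Visit C → queue [I, B, K]
Visit I → queue [B, K]
Visit B → queue [K]
Visit K → queue []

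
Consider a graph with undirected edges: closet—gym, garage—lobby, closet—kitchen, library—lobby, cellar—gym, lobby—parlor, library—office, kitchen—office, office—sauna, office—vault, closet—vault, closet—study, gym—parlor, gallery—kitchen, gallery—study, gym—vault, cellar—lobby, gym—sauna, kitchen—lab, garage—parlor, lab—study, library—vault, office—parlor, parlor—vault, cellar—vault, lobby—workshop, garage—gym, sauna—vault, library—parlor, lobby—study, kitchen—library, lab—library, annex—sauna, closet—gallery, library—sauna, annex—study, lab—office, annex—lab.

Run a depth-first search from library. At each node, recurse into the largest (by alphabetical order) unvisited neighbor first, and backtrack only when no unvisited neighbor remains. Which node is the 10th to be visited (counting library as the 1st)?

kitchen

Visit library
library → vault
vault → sauna
sauna → office
office → parlor
parlor → lobby
lobby → workshop
lobby → study
study → lab
lab → kitchen
kitchen → gallery
gallery → closet
closet → gym
gym → garage
gym → cellar
lab → annex

Visit order: library, vault, sauna, office, parlor, lobby, workshop, study, lab, kitchen, gallery, closet, gym, garage, cellar, annex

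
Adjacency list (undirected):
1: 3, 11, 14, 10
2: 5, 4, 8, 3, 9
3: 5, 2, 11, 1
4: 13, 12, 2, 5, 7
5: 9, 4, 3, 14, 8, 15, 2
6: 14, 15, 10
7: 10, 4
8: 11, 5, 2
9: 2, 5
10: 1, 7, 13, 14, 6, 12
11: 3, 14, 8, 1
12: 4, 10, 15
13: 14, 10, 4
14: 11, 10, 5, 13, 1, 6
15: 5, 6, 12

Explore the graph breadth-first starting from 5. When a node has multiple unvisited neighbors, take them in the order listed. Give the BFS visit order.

5, 9, 4, 3, 14, 8, 15, 2, 13, 12, 7, 11, 1, 10, 6

Visit 5; enqueue 9, 4, 3, 14, 8, 15, 2 → queue [9, 4, 3, 14, 8, 15, 2]
Visit 9 → queue [4, 3, 14, 8, 15, 2]
Visit 4; enqueue 13, 12, 7 → queue [3, 14, 8, 15, 2, 13, 12, 7]
Visit 3; enqueue 11, 1 → queue [14, 8, 15, 2, 13, 12, 7, 11, 1]
Visit 14; enqueue 10, 6 → queue [8, 15, 2, 13, 12, 7, 11, 1, 10, 6]
Visit 8 → queue [15, 2, 13, 12, 7, 11, 1, 10, 6]
Visit 15 → queue [2, 13, 12, 7, 11, 1, 10, 6]
Visit 2 → queue [13, 12, 7, 11, 1, 10, 6]
Visit 13 → queue [12, 7, 11, 1, 10, 6]
Visit 12 → queue [7, 11, 1, 10, 6]
Visit 7 → queue [11, 1, 10, 6]
Visit 11 → queue [1, 10, 6]
Visit 1 → queue [10, 6]
Visit 10 → queue [6]
Visit 6 → queue []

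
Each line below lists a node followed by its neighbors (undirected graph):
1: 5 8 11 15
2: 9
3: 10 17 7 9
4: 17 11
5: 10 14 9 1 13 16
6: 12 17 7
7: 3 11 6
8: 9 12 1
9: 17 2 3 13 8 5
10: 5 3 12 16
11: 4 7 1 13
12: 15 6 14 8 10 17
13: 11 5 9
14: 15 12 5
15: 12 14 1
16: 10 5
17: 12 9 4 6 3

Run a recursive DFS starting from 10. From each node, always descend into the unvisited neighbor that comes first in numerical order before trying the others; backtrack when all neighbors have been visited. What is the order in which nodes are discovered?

10, 3, 7, 6, 12, 8, 1, 5, 9, 2, 13, 11, 4, 17, 14, 15, 16

Visit 10
10 → 3
3 → 7
7 → 6
6 → 12
12 → 8
8 → 1
1 → 5
5 → 9
9 → 2
9 → 13
13 → 11
11 → 4
4 → 17
5 → 14
14 → 15
5 → 16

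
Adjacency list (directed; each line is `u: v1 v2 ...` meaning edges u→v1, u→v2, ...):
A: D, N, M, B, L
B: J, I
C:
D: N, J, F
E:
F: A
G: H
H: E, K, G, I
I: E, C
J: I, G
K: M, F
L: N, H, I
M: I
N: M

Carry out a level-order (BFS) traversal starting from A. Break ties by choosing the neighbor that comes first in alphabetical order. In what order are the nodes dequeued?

Visit A; enqueue B, D, L, M, N → queue [B, D, L, M, N]
Visit B; enqueue I, J → queue [D, L, M, N, I, J]
Visit D; enqueue F → queue [L, M, N, I, J, F]
Visit L; enqueue H → queue [M, N, I, J, F, H]
Visit M → queue [N, I, J, F, H]
Visit N → queue [I, J, F, H]
Visit I; enqueue C, E → queue [J, F, H, C, E]
Visit J; enqueue G → queue [F, H, C, E, G]
Visit F → queue [H, C, E, G]
Visit H; enqueue K → queue [C, E, G, K]
Visit C → queue [E, G, K]
Visit E → queue [G, K]
Visit G → queue [K]
Visit K → queue []

A -> B -> D -> L -> M -> N -> I -> J -> F -> H -> C -> E -> G -> K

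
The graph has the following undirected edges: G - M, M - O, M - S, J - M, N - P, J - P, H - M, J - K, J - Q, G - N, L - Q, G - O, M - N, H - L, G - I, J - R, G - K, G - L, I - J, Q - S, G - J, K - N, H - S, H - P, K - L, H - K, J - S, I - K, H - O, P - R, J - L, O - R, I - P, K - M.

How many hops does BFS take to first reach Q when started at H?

2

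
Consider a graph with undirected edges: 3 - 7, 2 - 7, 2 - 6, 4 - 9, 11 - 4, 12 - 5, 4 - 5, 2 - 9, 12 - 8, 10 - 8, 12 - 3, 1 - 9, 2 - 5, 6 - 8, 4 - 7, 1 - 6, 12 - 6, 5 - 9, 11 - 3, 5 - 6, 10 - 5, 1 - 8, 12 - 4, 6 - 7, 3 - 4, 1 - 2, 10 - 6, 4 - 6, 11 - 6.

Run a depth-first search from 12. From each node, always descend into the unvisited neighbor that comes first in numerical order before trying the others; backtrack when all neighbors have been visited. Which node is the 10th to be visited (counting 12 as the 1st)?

Visit 12
12 → 3
3 → 4
4 → 5
5 → 2
2 → 1
1 → 6
6 → 7
6 → 8
8 → 10
6 → 11
1 → 9

Visit order: 12, 3, 4, 5, 2, 1, 6, 7, 8, 10, 11, 9

10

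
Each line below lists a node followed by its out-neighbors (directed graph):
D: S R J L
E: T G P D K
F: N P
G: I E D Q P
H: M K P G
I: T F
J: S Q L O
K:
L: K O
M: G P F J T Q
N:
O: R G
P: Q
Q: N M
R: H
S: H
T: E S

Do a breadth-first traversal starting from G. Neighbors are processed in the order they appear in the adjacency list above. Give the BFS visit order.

Visit G; enqueue I, E, D, Q, P → queue [I, E, D, Q, P]
Visit I; enqueue T, F → queue [E, D, Q, P, T, F]
Visit E; enqueue K → queue [D, Q, P, T, F, K]
Visit D; enqueue S, R, J, L → queue [Q, P, T, F, K, S, R, J, L]
Visit Q; enqueue N, M → queue [P, T, F, K, S, R, J, L, N, M]
Visit P → queue [T, F, K, S, R, J, L, N, M]
Visit T → queue [F, K, S, R, J, L, N, M]
Visit F → queue [K, S, R, J, L, N, M]
Visit K → queue [S, R, J, L, N, M]
Visit S; enqueue H → queue [R, J, L, N, M, H]
Visit R → queue [J, L, N, M, H]
Visit J; enqueue O → queue [L, N, M, H, O]
Visit L → queue [N, M, H, O]
Visit N → queue [M, H, O]
Visit M → queue [H, O]
Visit H → queue [O]
Visit O → queue []

G I E D Q P T F K S R J L N M H O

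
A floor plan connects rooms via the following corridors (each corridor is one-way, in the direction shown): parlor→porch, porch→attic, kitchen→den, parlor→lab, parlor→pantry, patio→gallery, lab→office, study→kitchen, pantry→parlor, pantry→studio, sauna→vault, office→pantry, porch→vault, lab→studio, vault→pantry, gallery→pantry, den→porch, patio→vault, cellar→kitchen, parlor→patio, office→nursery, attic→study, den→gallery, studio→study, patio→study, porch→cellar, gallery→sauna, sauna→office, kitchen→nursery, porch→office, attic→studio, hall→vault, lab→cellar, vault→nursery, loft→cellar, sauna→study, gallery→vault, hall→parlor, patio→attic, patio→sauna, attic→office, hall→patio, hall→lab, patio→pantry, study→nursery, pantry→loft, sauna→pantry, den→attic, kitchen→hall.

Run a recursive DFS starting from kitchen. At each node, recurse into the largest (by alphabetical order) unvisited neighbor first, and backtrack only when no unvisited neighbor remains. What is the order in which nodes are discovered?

kitchen → nursery → hall → vault → pantry → studio → study → parlor → porch → office → cellar → attic → patio → sauna → gallery → lab → loft → den

Visit kitchen
kitchen → nursery
kitchen → hall
hall → vault
vault → pantry
pantry → studio
studio → study
pantry → parlor
parlor → porch
porch → office
porch → cellar
porch → attic
parlor → patio
patio → sauna
patio → gallery
parlor → lab
pantry → loft
kitchen → den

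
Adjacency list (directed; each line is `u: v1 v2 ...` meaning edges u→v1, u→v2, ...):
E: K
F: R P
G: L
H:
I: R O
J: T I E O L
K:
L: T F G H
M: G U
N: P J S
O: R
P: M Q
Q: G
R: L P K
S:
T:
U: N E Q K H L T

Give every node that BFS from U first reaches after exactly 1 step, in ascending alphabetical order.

Level 0: U
Level 1: E, H, K, L, N, Q, T
Level 2: F, G, J, P, S
Level 3: I, M, O, R

E, H, K, L, N, Q, T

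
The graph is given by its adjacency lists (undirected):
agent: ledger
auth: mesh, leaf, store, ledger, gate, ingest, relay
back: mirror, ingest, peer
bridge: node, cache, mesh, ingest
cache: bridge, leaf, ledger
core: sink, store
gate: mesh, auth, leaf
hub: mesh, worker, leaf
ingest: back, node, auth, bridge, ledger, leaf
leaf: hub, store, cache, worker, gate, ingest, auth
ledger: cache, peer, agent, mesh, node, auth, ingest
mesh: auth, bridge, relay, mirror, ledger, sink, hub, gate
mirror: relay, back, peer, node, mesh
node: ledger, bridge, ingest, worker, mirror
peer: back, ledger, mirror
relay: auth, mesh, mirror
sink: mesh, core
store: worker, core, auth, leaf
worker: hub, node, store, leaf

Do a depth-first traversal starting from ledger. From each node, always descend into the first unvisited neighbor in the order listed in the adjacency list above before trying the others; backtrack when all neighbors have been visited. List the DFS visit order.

Visit ledger
ledger → cache
cache → bridge
bridge → node
node → ingest
ingest → back
back → mirror
mirror → relay
relay → auth
auth → mesh
mesh → sink
sink → core
core → store
store → worker
worker → hub
hub → leaf
leaf → gate
mirror → peer
ledger → agent

ledger -> cache -> bridge -> node -> ingest -> back -> mirror -> relay -> auth -> mesh -> sink -> core -> store -> worker -> hub -> leaf -> gate -> peer -> agent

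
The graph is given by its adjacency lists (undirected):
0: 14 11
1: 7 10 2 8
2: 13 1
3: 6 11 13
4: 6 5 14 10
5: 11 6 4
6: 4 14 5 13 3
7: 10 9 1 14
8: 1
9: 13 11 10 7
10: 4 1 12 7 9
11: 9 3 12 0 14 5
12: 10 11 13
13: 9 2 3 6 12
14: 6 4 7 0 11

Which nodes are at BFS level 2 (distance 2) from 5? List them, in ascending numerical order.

0, 3, 9, 10, 12, 13, 14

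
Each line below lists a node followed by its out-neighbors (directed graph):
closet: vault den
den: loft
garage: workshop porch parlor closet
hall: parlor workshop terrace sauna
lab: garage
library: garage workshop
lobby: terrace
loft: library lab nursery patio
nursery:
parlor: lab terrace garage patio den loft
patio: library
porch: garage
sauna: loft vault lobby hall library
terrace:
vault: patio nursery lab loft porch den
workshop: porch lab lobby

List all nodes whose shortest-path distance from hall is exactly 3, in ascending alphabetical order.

closet, nursery

Level 0: hall
Level 1: parlor, sauna, terrace, workshop
Level 2: den, garage, lab, library, lobby, loft, patio, porch, vault
Level 3: closet, nursery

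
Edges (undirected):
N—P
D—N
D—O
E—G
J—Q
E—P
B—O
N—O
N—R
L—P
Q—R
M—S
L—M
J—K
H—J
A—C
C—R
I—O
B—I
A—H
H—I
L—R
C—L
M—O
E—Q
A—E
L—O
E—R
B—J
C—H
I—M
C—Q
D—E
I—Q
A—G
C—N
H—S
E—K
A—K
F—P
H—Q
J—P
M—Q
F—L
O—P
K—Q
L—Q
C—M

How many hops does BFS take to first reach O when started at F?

Level 0: F
Level 1: L, P
Level 2: C, E, J, M, N, O, Q, R
Level 3: A, B, D, G, H, I, K, S
O first appears at level 2.

2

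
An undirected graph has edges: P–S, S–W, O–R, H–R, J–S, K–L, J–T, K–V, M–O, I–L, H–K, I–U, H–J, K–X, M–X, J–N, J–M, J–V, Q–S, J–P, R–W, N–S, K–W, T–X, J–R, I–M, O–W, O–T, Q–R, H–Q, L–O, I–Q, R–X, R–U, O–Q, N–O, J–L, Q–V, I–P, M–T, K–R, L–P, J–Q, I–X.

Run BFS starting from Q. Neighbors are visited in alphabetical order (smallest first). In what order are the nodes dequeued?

Visit Q; enqueue H, I, J, O, R, S, V → queue [H, I, J, O, R, S, V]
Visit H; enqueue K → queue [I, J, O, R, S, V, K]
Visit I; enqueue L, M, P, U, X → queue [J, O, R, S, V, K, L, M, P, U, X]
Visit J; enqueue N, T → queue [O, R, S, V, K, L, M, P, U, X, N, T]
Visit O; enqueue W → queue [R, S, V, K, L, M, P, U, X, N, T, W]
Visit R → queue [S, V, K, L, M, P, U, X, N, T, W]
Visit S → queue [V, K, L, M, P, U, X, N, T, W]
Visit V → queue [K, L, M, P, U, X, N, T, W]
Visit K → queue [L, M, P, U, X, N, T, W]
Visit L → queue [M, P, U, X, N, T, W]
Visit M → queue [P, U, X, N, T, W]
Visit P → queue [U, X, N, T, W]
Visit U → queue [X, N, T, W]
Visit X → queue [N, T, W]
Visit N → queue [T, W]
Visit T → queue [W]
Visit W → queue []

Q → H → I → J → O → R → S → V → K → L → M → P → U → X → N → T → W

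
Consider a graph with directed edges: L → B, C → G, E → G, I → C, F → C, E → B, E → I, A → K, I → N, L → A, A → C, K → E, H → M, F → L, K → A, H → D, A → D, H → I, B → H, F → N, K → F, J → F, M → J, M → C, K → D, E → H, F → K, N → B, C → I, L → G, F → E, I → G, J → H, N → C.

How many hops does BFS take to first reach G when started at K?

2

Level 0: K
Level 1: A, D, E, F
Level 2: B, C, G, H, I, L, N
Level 3: M
Level 4: J
G first appears at level 2.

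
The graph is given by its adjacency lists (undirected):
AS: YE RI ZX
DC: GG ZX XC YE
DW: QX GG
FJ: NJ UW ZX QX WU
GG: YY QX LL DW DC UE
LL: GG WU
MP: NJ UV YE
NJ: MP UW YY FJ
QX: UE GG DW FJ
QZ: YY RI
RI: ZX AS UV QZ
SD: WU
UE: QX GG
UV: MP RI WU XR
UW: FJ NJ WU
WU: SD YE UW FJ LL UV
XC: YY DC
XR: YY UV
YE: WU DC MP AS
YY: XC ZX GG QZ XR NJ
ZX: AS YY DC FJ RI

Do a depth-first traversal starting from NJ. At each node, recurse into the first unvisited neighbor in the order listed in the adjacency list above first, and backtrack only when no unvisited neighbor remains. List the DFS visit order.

NJ -> MP -> UV -> RI -> ZX -> AS -> YE -> WU -> SD -> UW -> FJ -> QX -> UE -> GG -> YY -> XC -> DC -> QZ -> XR -> LL -> DW

Visit NJ
NJ → MP
MP → UV
UV → RI
RI → ZX
ZX → AS
AS → YE
YE → WU
WU → SD
WU → UW
UW → FJ
FJ → QX
QX → UE
UE → GG
GG → YY
YY → XC
XC → DC
YY → QZ
YY → XR
GG → LL
GG → DW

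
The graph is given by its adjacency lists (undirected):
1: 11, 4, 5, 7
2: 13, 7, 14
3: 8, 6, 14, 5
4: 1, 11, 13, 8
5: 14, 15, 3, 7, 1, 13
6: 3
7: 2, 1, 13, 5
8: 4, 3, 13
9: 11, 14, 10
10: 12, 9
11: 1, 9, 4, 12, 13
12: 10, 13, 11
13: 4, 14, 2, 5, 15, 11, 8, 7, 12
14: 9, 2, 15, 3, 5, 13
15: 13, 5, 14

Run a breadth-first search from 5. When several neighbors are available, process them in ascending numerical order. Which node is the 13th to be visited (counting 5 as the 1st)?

12

Visit 5; enqueue 1, 3, 7, 13, 14, 15 → queue [1, 3, 7, 13, 14, 15]
Visit 1; enqueue 4, 11 → queue [3, 7, 13, 14, 15, 4, 11]
Visit 3; enqueue 6, 8 → queue [7, 13, 14, 15, 4, 11, 6, 8]
Visit 7; enqueue 2 → queue [13, 14, 15, 4, 11, 6, 8, 2]
Visit 13; enqueue 12 → queue [14, 15, 4, 11, 6, 8, 2, 12]
Visit 14; enqueue 9 → queue [15, 4, 11, 6, 8, 2, 12, 9]
Visit 15 → queue [4, 11, 6, 8, 2, 12, 9]
Visit 4 → queue [11, 6, 8, 2, 12, 9]
Visit 11 → queue [6, 8, 2, 12, 9]
Visit 6 → queue [8, 2, 12, 9]
Visit 8 → queue [2, 12, 9]
Visit 2 → queue [12, 9]
Visit 12; enqueue 10 → queue [9, 10]
Visit 9 → queue [10]
Visit 10 → queue []

Visit order: 5, 1, 3, 7, 13, 14, 15, 4, 11, 6, 8, 2, 12, 9, 10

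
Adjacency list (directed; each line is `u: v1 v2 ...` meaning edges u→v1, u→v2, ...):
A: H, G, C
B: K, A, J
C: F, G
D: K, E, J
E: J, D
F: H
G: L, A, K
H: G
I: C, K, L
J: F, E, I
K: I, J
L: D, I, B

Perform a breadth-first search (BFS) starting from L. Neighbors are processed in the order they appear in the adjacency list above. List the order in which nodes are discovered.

L D I B K E J C A F G H

Visit L; enqueue D, I, B → queue [D, I, B]
Visit D; enqueue K, E, J → queue [I, B, K, E, J]
Visit I; enqueue C → queue [B, K, E, J, C]
Visit B; enqueue A → queue [K, E, J, C, A]
Visit K → queue [E, J, C, A]
Visit E → queue [J, C, A]
Visit J; enqueue F → queue [C, A, F]
Visit C; enqueue G → queue [A, F, G]
Visit A; enqueue H → queue [F, G, H]
Visit F → queue [G, H]
Visit G → queue [H]
Visit H → queue []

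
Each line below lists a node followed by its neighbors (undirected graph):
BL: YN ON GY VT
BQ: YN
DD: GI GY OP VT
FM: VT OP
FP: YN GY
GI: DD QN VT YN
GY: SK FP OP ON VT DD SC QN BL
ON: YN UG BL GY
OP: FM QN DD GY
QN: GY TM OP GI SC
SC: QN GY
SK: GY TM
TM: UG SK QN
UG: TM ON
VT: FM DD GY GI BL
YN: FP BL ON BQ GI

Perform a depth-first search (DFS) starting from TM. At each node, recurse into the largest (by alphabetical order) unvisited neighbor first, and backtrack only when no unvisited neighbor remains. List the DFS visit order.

Visit TM
TM → UG
UG → ON
ON → YN
YN → GI
GI → VT
VT → GY
GY → SK
GY → SC
SC → QN
QN → OP
OP → FM
OP → DD
GY → FP
GY → BL
YN → BQ

TM -> UG -> ON -> YN -> GI -> VT -> GY -> SK -> SC -> QN -> OP -> FM -> DD -> FP -> BL -> BQ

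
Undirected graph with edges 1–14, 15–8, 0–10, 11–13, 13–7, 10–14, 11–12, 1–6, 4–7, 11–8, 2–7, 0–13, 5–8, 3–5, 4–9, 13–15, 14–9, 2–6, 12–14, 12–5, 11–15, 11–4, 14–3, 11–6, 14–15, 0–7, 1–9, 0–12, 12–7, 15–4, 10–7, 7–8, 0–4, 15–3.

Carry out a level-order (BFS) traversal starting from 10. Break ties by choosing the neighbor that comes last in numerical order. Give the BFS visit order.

Visit 10; enqueue 14, 7, 0 → queue [14, 7, 0]
Visit 14; enqueue 15, 12, 9, 3, 1 → queue [7, 0, 15, 12, 9, 3, 1]
Visit 7; enqueue 13, 8, 4, 2 → queue [0, 15, 12, 9, 3, 1, 13, 8, 4, 2]
Visit 0 → queue [15, 12, 9, 3, 1, 13, 8, 4, 2]
Visit 15; enqueue 11 → queue [12, 9, 3, 1, 13, 8, 4, 2, 11]
Visit 12; enqueue 5 → queue [9, 3, 1, 13, 8, 4, 2, 11, 5]
Visit 9 → queue [3, 1, 13, 8, 4, 2, 11, 5]
Visit 3 → queue [1, 13, 8, 4, 2, 11, 5]
Visit 1; enqueue 6 → queue [13, 8, 4, 2, 11, 5, 6]
Visit 13 → queue [8, 4, 2, 11, 5, 6]
Visit 8 → queue [4, 2, 11, 5, 6]
Visit 4 → queue [2, 11, 5, 6]
Visit 2 → queue [11, 5, 6]
Visit 11 → queue [5, 6]
Visit 5 → queue [6]
Visit 6 → queue []

10 14 7 0 15 12 9 3 1 13 8 4 2 11 5 6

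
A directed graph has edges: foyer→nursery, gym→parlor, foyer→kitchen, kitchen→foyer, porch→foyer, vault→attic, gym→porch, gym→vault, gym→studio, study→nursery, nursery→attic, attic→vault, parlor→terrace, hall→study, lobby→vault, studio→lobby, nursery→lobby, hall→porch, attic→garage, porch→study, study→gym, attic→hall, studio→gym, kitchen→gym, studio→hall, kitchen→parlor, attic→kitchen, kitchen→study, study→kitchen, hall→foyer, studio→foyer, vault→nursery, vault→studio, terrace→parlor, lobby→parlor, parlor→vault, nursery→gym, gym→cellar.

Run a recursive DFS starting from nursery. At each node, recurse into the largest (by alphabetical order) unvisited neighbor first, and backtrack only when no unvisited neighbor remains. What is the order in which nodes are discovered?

Visit nursery
nursery → lobby
lobby → vault
vault → studio
studio → hall
hall → study
study → kitchen
kitchen → parlor
parlor → terrace
kitchen → gym
gym → porch
porch → foyer
gym → cellar
vault → attic
attic → garage

nursery lobby vault studio hall study kitchen parlor terrace gym porch foyer cellar attic garage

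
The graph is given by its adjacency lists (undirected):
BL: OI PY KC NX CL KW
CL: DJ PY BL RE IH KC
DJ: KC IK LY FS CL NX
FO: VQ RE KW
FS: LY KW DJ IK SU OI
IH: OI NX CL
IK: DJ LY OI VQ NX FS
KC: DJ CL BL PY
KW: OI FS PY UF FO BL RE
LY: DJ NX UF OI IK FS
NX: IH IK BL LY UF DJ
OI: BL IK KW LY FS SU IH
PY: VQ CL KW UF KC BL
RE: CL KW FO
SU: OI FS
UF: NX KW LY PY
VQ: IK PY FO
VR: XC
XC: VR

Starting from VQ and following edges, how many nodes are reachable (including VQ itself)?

BFS from VQ visits: VQ, IK, PY, FO, DJ, LY, OI, NX, FS, CL, KW, UF, KC, BL, RE, SU, IH
Reachable nodes: 17 of 19 total.

17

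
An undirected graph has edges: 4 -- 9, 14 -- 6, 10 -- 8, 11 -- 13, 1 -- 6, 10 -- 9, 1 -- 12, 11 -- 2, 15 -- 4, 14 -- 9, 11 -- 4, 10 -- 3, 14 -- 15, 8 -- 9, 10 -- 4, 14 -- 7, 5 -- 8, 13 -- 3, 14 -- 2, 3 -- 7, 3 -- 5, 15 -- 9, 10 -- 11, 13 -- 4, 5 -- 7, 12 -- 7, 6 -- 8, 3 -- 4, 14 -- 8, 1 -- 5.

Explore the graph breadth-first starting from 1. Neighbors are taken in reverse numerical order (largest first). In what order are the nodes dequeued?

Visit 1; enqueue 12, 6, 5 → queue [12, 6, 5]
Visit 12; enqueue 7 → queue [6, 5, 7]
Visit 6; enqueue 14, 8 → queue [5, 7, 14, 8]
Visit 5; enqueue 3 → queue [7, 14, 8, 3]
Visit 7 → queue [14, 8, 3]
Visit 14; enqueue 15, 9, 2 → queue [8, 3, 15, 9, 2]
Visit 8; enqueue 10 → queue [3, 15, 9, 2, 10]
Visit 3; enqueue 13, 4 → queue [15, 9, 2, 10, 13, 4]
Visit 15 → queue [9, 2, 10, 13, 4]
Visit 9 → queue [2, 10, 13, 4]
Visit 2; enqueue 11 → queue [10, 13, 4, 11]
Visit 10 → queue [13, 4, 11]
Visit 13 → queue [4, 11]
Visit 4 → queue [11]
Visit 11 → queue []

1, 12, 6, 5, 7, 14, 8, 3, 15, 9, 2, 10, 13, 4, 11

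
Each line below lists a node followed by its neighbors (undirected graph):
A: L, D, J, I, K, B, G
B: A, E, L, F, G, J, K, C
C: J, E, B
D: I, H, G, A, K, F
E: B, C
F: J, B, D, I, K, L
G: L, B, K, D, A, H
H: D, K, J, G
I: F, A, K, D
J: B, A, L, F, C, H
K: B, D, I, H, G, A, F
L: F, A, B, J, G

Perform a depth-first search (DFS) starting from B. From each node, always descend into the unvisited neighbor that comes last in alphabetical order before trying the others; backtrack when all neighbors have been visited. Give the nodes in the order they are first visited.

Visit B
B → L
L → J
J → H
H → K
K → I
I → F
F → D
D → G
G → A
J → C
C → E

B L J H K I F D G A C E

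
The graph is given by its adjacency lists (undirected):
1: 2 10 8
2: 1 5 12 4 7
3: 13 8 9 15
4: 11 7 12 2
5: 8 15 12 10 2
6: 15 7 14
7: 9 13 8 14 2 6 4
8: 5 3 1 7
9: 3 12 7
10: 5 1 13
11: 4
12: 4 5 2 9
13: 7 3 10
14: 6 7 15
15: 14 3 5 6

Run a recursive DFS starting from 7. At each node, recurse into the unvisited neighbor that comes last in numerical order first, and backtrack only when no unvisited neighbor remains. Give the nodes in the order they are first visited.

Visit 7
7 → 14
14 → 15
15 → 6
15 → 5
5 → 12
12 → 9
9 → 3
3 → 13
13 → 10
10 → 1
1 → 8
1 → 2
2 → 4
4 → 11

7 -> 14 -> 15 -> 6 -> 5 -> 12 -> 9 -> 3 -> 13 -> 10 -> 1 -> 8 -> 2 -> 4 -> 11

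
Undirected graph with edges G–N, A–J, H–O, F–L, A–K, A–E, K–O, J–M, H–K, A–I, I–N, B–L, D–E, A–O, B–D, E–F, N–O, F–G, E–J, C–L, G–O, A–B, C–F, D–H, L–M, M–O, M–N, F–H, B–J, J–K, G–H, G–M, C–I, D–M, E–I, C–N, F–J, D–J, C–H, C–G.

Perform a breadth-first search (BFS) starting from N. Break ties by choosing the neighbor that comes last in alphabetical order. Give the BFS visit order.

N O M I G C K H A L J D E F B

Visit N; enqueue O, M, I, G, C → queue [O, M, I, G, C]
Visit O; enqueue K, H, A → queue [M, I, G, C, K, H, A]
Visit M; enqueue L, J, D → queue [I, G, C, K, H, A, L, J, D]
Visit I; enqueue E → queue [G, C, K, H, A, L, J, D, E]
Visit G; enqueue F → queue [C, K, H, A, L, J, D, E, F]
Visit C → queue [K, H, A, L, J, D, E, F]
Visit K → queue [H, A, L, J, D, E, F]
Visit H → queue [A, L, J, D, E, F]
Visit A; enqueue B → queue [L, J, D, E, F, B]
Visit L → queue [J, D, E, F, B]
Visit J → queue [D, E, F, B]
Visit D → queue [E, F, B]
Visit E → queue [F, B]
Visit F → queue [B]
Visit B → queue []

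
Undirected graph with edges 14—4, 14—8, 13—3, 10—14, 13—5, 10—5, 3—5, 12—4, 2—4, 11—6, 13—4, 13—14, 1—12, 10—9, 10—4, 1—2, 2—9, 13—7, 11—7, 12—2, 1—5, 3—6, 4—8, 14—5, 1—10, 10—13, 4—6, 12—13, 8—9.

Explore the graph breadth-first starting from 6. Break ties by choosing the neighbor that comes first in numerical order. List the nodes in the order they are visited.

Visit 6; enqueue 3, 4, 11 → queue [3, 4, 11]
Visit 3; enqueue 5, 13 → queue [4, 11, 5, 13]
Visit 4; enqueue 2, 8, 10, 12, 14 → queue [11, 5, 13, 2, 8, 10, 12, 14]
Visit 11; enqueue 7 → queue [5, 13, 2, 8, 10, 12, 14, 7]
Visit 5; enqueue 1 → queue [13, 2, 8, 10, 12, 14, 7, 1]
Visit 13 → queue [2, 8, 10, 12, 14, 7, 1]
Visit 2; enqueue 9 → queue [8, 10, 12, 14, 7, 1, 9]
Visit 8 → queue [10, 12, 14, 7, 1, 9]
Visit 10 → queue [12, 14, 7, 1, 9]
Visit 12 → queue [14, 7, 1, 9]
Visit 14 → queue [7, 1, 9]
Visit 7 → queue [1, 9]
Visit 1 → queue [9]
Visit 9 → queue []

6, 3, 4, 11, 5, 13, 2, 8, 10, 12, 14, 7, 1, 9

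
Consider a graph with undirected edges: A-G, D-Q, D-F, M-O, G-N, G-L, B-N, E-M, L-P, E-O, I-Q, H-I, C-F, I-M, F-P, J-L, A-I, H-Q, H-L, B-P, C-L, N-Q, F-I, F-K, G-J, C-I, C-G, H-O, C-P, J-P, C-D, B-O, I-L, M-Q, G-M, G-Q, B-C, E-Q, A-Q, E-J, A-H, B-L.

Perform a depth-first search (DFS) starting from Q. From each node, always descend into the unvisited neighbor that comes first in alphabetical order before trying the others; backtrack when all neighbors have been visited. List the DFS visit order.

Visit Q
Q → A
A → G
G → C
C → B
B → L
L → H
H → I
I → F
F → D
F → K
F → P
P → J
J → E
E → M
M → O
B → N

Q -> A -> G -> C -> B -> L -> H -> I -> F -> D -> K -> P -> J -> E -> M -> O -> N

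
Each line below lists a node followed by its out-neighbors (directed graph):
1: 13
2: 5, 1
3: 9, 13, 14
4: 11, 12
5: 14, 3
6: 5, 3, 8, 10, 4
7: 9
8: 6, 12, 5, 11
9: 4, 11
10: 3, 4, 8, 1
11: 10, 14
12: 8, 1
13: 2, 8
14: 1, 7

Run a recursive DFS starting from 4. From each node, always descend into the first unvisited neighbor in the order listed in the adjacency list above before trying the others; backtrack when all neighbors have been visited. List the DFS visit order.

4 → 11 → 10 → 3 → 9 → 13 → 2 → 5 → 14 → 1 → 7 → 8 → 6 → 12

Visit 4
4 → 11
11 → 10
10 → 3
3 → 9
3 → 13
13 → 2
2 → 5
5 → 14
14 → 1
14 → 7
13 → 8
8 → 6
8 → 12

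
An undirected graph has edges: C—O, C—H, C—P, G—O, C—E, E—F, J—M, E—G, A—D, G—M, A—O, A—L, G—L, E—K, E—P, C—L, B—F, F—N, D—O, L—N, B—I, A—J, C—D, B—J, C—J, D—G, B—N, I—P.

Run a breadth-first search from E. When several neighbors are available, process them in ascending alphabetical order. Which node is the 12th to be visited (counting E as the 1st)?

Visit E; enqueue C, F, G, K, P → queue [C, F, G, K, P]
Visit C; enqueue D, H, J, L, O → queue [F, G, K, P, D, H, J, L, O]
Visit F; enqueue B, N → queue [G, K, P, D, H, J, L, O, B, N]
Visit G; enqueue M → queue [K, P, D, H, J, L, O, B, N, M]
Visit K → queue [P, D, H, J, L, O, B, N, M]
Visit P; enqueue I → queue [D, H, J, L, O, B, N, M, I]
Visit D; enqueue A → queue [H, J, L, O, B, N, M, I, A]
Visit H → queue [J, L, O, B, N, M, I, A]
Visit J → queue [L, O, B, N, M, I, A]
Visit L → queue [O, B, N, M, I, A]
Visit O → queue [B, N, M, I, A]
Visit B → queue [N, M, I, A]
Visit N → queue [M, I, A]
Visit M → queue [I, A]
Visit I → queue [A]
Visit A → queue []

Visit order: E, C, F, G, K, P, D, H, J, L, O, B, N, M, I, A

B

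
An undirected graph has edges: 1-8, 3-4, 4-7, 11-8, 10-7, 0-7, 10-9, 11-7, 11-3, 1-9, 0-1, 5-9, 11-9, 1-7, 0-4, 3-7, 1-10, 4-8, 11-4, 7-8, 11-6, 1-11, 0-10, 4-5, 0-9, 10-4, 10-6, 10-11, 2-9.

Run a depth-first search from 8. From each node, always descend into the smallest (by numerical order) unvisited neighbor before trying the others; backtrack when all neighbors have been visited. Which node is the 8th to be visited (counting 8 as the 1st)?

6

Visit 8
8 → 1
1 → 0
0 → 4
4 → 3
3 → 7
7 → 10
10 → 6
6 → 11
11 → 9
9 → 2
9 → 5

Visit order: 8, 1, 0, 4, 3, 7, 10, 6, 11, 9, 2, 5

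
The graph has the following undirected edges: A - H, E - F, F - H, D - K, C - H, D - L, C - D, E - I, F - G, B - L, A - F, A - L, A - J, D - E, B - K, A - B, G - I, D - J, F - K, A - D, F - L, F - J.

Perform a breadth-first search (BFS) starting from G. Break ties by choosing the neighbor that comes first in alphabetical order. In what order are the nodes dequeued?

Visit G; enqueue F, I → queue [F, I]
Visit F; enqueue A, E, H, J, K, L → queue [I, A, E, H, J, K, L]
Visit I → queue [A, E, H, J, K, L]
Visit A; enqueue B, D → queue [E, H, J, K, L, B, D]
Visit E → queue [H, J, K, L, B, D]
Visit H; enqueue C → queue [J, K, L, B, D, C]
Visit J → queue [K, L, B, D, C]
Visit K → queue [L, B, D, C]
Visit L → queue [B, D, C]
Visit B → queue [D, C]
Visit D → queue [C]
Visit C → queue []

G, F, I, A, E, H, J, K, L, B, D, C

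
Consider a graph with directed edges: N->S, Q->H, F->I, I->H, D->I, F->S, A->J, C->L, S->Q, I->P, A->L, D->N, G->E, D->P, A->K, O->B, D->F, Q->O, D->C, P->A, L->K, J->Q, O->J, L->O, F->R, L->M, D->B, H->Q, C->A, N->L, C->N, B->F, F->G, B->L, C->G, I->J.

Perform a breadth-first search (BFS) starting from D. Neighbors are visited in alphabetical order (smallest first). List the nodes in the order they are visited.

D → B → C → F → I → N → P → L → A → G → R → S → H → J → K → M → O → E → Q

Visit D; enqueue B, C, F, I, N, P → queue [B, C, F, I, N, P]
Visit B; enqueue L → queue [C, F, I, N, P, L]
Visit C; enqueue A, G → queue [F, I, N, P, L, A, G]
Visit F; enqueue R, S → queue [I, N, P, L, A, G, R, S]
Visit I; enqueue H, J → queue [N, P, L, A, G, R, S, H, J]
Visit N → queue [P, L, A, G, R, S, H, J]
Visit P → queue [L, A, G, R, S, H, J]
Visit L; enqueue K, M, O → queue [A, G, R, S, H, J, K, M, O]
Visit A → queue [G, R, S, H, J, K, M, O]
Visit G; enqueue E → queue [R, S, H, J, K, M, O, E]
Visit R → queue [S, H, J, K, M, O, E]
Visit S; enqueue Q → queue [H, J, K, M, O, E, Q]
Visit H → queue [J, K, M, O, E, Q]
Visit J → queue [K, M, O, E, Q]
Visit K → queue [M, O, E, Q]
Visit M → queue [O, E, Q]
Visit O → queue [E, Q]
Visit E → queue [Q]
Visit Q → queue []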